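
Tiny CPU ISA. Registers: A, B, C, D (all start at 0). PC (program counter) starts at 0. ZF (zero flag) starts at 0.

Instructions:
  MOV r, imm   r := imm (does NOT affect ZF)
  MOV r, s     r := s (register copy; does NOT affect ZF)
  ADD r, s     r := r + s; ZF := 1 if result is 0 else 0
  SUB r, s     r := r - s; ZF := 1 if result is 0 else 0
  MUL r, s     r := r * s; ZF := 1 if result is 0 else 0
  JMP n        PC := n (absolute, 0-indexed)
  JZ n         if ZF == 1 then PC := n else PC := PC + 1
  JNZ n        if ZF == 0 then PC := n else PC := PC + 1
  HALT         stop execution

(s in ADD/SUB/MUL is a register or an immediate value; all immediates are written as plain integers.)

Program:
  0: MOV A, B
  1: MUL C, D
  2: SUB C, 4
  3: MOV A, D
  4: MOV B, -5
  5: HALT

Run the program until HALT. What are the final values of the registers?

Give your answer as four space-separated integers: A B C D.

Answer: 0 -5 -4 0

Derivation:
Step 1: PC=0 exec 'MOV A, B'. After: A=0 B=0 C=0 D=0 ZF=0 PC=1
Step 2: PC=1 exec 'MUL C, D'. After: A=0 B=0 C=0 D=0 ZF=1 PC=2
Step 3: PC=2 exec 'SUB C, 4'. After: A=0 B=0 C=-4 D=0 ZF=0 PC=3
Step 4: PC=3 exec 'MOV A, D'. After: A=0 B=0 C=-4 D=0 ZF=0 PC=4
Step 5: PC=4 exec 'MOV B, -5'. After: A=0 B=-5 C=-4 D=0 ZF=0 PC=5
Step 6: PC=5 exec 'HALT'. After: A=0 B=-5 C=-4 D=0 ZF=0 PC=5 HALTED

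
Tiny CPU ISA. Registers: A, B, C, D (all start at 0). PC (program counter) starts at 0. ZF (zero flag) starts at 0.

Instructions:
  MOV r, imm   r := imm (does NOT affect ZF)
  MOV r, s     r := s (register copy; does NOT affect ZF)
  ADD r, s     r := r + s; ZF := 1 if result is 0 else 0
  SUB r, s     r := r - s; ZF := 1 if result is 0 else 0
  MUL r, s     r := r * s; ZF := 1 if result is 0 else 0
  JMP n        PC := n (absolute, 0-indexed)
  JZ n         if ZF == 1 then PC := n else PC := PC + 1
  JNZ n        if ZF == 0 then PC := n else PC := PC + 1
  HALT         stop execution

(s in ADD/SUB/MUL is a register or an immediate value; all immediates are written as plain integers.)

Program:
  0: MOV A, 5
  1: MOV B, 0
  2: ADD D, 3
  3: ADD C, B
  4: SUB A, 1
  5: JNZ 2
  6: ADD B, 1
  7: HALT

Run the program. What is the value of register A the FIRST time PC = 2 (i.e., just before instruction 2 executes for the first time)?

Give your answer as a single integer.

Step 1: PC=0 exec 'MOV A, 5'. After: A=5 B=0 C=0 D=0 ZF=0 PC=1
Step 2: PC=1 exec 'MOV B, 0'. After: A=5 B=0 C=0 D=0 ZF=0 PC=2
First time PC=2: A=5

5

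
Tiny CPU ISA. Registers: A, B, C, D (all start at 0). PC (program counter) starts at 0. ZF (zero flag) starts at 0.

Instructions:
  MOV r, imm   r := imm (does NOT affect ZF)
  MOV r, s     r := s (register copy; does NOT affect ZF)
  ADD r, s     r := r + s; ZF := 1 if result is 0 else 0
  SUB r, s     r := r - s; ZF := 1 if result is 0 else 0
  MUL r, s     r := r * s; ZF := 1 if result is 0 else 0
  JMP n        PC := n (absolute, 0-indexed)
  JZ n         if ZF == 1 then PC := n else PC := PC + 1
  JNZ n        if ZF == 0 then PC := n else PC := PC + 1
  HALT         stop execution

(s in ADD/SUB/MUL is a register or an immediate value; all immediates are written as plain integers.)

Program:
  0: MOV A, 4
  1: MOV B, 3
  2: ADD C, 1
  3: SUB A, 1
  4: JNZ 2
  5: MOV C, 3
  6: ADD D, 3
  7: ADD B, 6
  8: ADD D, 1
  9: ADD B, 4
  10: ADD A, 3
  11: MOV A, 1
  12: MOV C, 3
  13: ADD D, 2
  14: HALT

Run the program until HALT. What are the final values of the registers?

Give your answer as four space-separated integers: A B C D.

Answer: 1 13 3 6

Derivation:
Step 1: PC=0 exec 'MOV A, 4'. After: A=4 B=0 C=0 D=0 ZF=0 PC=1
Step 2: PC=1 exec 'MOV B, 3'. After: A=4 B=3 C=0 D=0 ZF=0 PC=2
Step 3: PC=2 exec 'ADD C, 1'. After: A=4 B=3 C=1 D=0 ZF=0 PC=3
Step 4: PC=3 exec 'SUB A, 1'. After: A=3 B=3 C=1 D=0 ZF=0 PC=4
Step 5: PC=4 exec 'JNZ 2'. After: A=3 B=3 C=1 D=0 ZF=0 PC=2
Step 6: PC=2 exec 'ADD C, 1'. After: A=3 B=3 C=2 D=0 ZF=0 PC=3
Step 7: PC=3 exec 'SUB A, 1'. After: A=2 B=3 C=2 D=0 ZF=0 PC=4
Step 8: PC=4 exec 'JNZ 2'. After: A=2 B=3 C=2 D=0 ZF=0 PC=2
Step 9: PC=2 exec 'ADD C, 1'. After: A=2 B=3 C=3 D=0 ZF=0 PC=3
Step 10: PC=3 exec 'SUB A, 1'. After: A=1 B=3 C=3 D=0 ZF=0 PC=4
Step 11: PC=4 exec 'JNZ 2'. After: A=1 B=3 C=3 D=0 ZF=0 PC=2
Step 12: PC=2 exec 'ADD C, 1'. After: A=1 B=3 C=4 D=0 ZF=0 PC=3
Step 13: PC=3 exec 'SUB A, 1'. After: A=0 B=3 C=4 D=0 ZF=1 PC=4
Step 14: PC=4 exec 'JNZ 2'. After: A=0 B=3 C=4 D=0 ZF=1 PC=5
Step 15: PC=5 exec 'MOV C, 3'. After: A=0 B=3 C=3 D=0 ZF=1 PC=6
Step 16: PC=6 exec 'ADD D, 3'. After: A=0 B=3 C=3 D=3 ZF=0 PC=7
Step 17: PC=7 exec 'ADD B, 6'. After: A=0 B=9 C=3 D=3 ZF=0 PC=8
Step 18: PC=8 exec 'ADD D, 1'. After: A=0 B=9 C=3 D=4 ZF=0 PC=9
Step 19: PC=9 exec 'ADD B, 4'. After: A=0 B=13 C=3 D=4 ZF=0 PC=10
Step 20: PC=10 exec 'ADD A, 3'. After: A=3 B=13 C=3 D=4 ZF=0 PC=11
Step 21: PC=11 exec 'MOV A, 1'. After: A=1 B=13 C=3 D=4 ZF=0 PC=12
Step 22: PC=12 exec 'MOV C, 3'. After: A=1 B=13 C=3 D=4 ZF=0 PC=13
Step 23: PC=13 exec 'ADD D, 2'. After: A=1 B=13 C=3 D=6 ZF=0 PC=14
Step 24: PC=14 exec 'HALT'. After: A=1 B=13 C=3 D=6 ZF=0 PC=14 HALTED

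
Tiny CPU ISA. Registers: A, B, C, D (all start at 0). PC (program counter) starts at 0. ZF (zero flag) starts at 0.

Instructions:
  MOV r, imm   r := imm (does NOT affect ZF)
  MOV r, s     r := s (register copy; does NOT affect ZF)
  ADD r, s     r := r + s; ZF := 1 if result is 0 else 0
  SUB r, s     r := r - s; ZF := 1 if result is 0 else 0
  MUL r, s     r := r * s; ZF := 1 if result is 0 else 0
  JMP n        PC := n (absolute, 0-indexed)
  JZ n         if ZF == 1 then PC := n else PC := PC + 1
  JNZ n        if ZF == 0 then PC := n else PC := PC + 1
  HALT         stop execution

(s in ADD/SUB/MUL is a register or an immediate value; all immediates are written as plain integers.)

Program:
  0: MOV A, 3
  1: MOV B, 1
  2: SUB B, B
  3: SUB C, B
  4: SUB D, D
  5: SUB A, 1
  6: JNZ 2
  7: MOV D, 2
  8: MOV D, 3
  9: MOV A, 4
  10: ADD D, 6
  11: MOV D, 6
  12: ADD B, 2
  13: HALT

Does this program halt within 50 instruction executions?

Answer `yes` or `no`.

Step 1: PC=0 exec 'MOV A, 3'. After: A=3 B=0 C=0 D=0 ZF=0 PC=1
Step 2: PC=1 exec 'MOV B, 1'. After: A=3 B=1 C=0 D=0 ZF=0 PC=2
Step 3: PC=2 exec 'SUB B, B'. After: A=3 B=0 C=0 D=0 ZF=1 PC=3
Step 4: PC=3 exec 'SUB C, B'. After: A=3 B=0 C=0 D=0 ZF=1 PC=4
Step 5: PC=4 exec 'SUB D, D'. After: A=3 B=0 C=0 D=0 ZF=1 PC=5
Step 6: PC=5 exec 'SUB A, 1'. After: A=2 B=0 C=0 D=0 ZF=0 PC=6
Step 7: PC=6 exec 'JNZ 2'. After: A=2 B=0 C=0 D=0 ZF=0 PC=2
Step 8: PC=2 exec 'SUB B, B'. After: A=2 B=0 C=0 D=0 ZF=1 PC=3
Step 9: PC=3 exec 'SUB C, B'. After: A=2 B=0 C=0 D=0 ZF=1 PC=4
Step 10: PC=4 exec 'SUB D, D'. After: A=2 B=0 C=0 D=0 ZF=1 PC=5
Step 11: PC=5 exec 'SUB A, 1'. After: A=1 B=0 C=0 D=0 ZF=0 PC=6
Step 12: PC=6 exec 'JNZ 2'. After: A=1 B=0 C=0 D=0 ZF=0 PC=2
Step 13: PC=2 exec 'SUB B, B'. After: A=1 B=0 C=0 D=0 ZF=1 PC=3
Step 14: PC=3 exec 'SUB C, B'. After: A=1 B=0 C=0 D=0 ZF=1 PC=4
Step 15: PC=4 exec 'SUB D, D'. After: A=1 B=0 C=0 D=0 ZF=1 PC=5
Step 16: PC=5 exec 'SUB A, 1'. After: A=0 B=0 C=0 D=0 ZF=1 PC=6
Step 17: PC=6 exec 'JNZ 2'. After: A=0 B=0 C=0 D=0 ZF=1 PC=7
Step 18: PC=7 exec 'MOV D, 2'. After: A=0 B=0 C=0 D=2 ZF=1 PC=8
Step 19: PC=8 exec 'MOV D, 3'. After: A=0 B=0 C=0 D=3 ZF=1 PC=9
Step 20: PC=9 exec 'MOV A, 4'. After: A=4 B=0 C=0 D=3 ZF=1 PC=10
Step 21: PC=10 exec 'ADD D, 6'. After: A=4 B=0 C=0 D=9 ZF=0 PC=11
Step 22: PC=11 exec 'MOV D, 6'. After: A=4 B=0 C=0 D=6 ZF=0 PC=12
Step 23: PC=12 exec 'ADD B, 2'. After: A=4 B=2 C=0 D=6 ZF=0 PC=13
Step 24: PC=13 exec 'HALT'. After: A=4 B=2 C=0 D=6 ZF=0 PC=13 HALTED

Answer: yes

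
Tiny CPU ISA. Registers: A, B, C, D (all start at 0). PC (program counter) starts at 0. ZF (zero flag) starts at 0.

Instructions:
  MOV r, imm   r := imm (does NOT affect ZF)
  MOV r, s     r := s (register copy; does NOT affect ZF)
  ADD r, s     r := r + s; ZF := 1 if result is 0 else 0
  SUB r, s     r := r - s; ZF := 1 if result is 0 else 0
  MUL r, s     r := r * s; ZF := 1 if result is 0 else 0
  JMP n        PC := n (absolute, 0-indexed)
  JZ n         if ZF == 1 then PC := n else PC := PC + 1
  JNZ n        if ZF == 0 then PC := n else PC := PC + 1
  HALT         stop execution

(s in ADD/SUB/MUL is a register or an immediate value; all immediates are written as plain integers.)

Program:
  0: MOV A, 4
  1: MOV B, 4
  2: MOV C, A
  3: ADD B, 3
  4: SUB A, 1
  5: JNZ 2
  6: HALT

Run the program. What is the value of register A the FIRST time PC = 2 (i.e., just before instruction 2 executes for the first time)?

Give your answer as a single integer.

Step 1: PC=0 exec 'MOV A, 4'. After: A=4 B=0 C=0 D=0 ZF=0 PC=1
Step 2: PC=1 exec 'MOV B, 4'. After: A=4 B=4 C=0 D=0 ZF=0 PC=2
First time PC=2: A=4

4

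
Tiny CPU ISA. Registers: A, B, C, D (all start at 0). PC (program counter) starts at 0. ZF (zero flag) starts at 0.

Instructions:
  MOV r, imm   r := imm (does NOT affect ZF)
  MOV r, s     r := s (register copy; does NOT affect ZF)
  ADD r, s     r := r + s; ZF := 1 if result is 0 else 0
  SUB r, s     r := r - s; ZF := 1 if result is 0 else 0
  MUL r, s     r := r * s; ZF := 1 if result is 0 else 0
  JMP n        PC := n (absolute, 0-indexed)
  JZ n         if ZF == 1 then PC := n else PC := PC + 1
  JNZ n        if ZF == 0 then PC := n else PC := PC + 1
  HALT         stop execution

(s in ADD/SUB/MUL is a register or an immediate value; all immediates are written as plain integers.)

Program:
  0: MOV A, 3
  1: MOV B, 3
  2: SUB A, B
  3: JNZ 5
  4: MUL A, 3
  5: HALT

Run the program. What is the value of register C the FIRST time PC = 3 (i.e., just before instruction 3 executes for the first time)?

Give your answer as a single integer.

Step 1: PC=0 exec 'MOV A, 3'. After: A=3 B=0 C=0 D=0 ZF=0 PC=1
Step 2: PC=1 exec 'MOV B, 3'. After: A=3 B=3 C=0 D=0 ZF=0 PC=2
Step 3: PC=2 exec 'SUB A, B'. After: A=0 B=3 C=0 D=0 ZF=1 PC=3
First time PC=3: C=0

0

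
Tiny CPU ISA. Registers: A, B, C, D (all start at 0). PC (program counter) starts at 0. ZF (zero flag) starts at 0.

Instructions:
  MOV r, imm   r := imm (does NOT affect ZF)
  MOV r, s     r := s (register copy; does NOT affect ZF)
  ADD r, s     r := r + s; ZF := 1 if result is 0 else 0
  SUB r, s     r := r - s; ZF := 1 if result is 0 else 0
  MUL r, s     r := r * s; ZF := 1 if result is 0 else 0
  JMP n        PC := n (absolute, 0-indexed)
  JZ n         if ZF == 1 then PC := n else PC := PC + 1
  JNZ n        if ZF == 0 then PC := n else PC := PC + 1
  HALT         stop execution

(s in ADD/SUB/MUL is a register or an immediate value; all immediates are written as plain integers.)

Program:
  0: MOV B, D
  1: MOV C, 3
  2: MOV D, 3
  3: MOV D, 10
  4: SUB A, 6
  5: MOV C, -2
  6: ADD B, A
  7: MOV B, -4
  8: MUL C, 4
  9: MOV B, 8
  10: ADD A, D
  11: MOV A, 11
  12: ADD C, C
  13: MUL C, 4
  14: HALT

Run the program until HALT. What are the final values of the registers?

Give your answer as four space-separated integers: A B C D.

Answer: 11 8 -64 10

Derivation:
Step 1: PC=0 exec 'MOV B, D'. After: A=0 B=0 C=0 D=0 ZF=0 PC=1
Step 2: PC=1 exec 'MOV C, 3'. After: A=0 B=0 C=3 D=0 ZF=0 PC=2
Step 3: PC=2 exec 'MOV D, 3'. After: A=0 B=0 C=3 D=3 ZF=0 PC=3
Step 4: PC=3 exec 'MOV D, 10'. After: A=0 B=0 C=3 D=10 ZF=0 PC=4
Step 5: PC=4 exec 'SUB A, 6'. After: A=-6 B=0 C=3 D=10 ZF=0 PC=5
Step 6: PC=5 exec 'MOV C, -2'. After: A=-6 B=0 C=-2 D=10 ZF=0 PC=6
Step 7: PC=6 exec 'ADD B, A'. After: A=-6 B=-6 C=-2 D=10 ZF=0 PC=7
Step 8: PC=7 exec 'MOV B, -4'. After: A=-6 B=-4 C=-2 D=10 ZF=0 PC=8
Step 9: PC=8 exec 'MUL C, 4'. After: A=-6 B=-4 C=-8 D=10 ZF=0 PC=9
Step 10: PC=9 exec 'MOV B, 8'. After: A=-6 B=8 C=-8 D=10 ZF=0 PC=10
Step 11: PC=10 exec 'ADD A, D'. After: A=4 B=8 C=-8 D=10 ZF=0 PC=11
Step 12: PC=11 exec 'MOV A, 11'. After: A=11 B=8 C=-8 D=10 ZF=0 PC=12
Step 13: PC=12 exec 'ADD C, C'. After: A=11 B=8 C=-16 D=10 ZF=0 PC=13
Step 14: PC=13 exec 'MUL C, 4'. After: A=11 B=8 C=-64 D=10 ZF=0 PC=14
Step 15: PC=14 exec 'HALT'. After: A=11 B=8 C=-64 D=10 ZF=0 PC=14 HALTED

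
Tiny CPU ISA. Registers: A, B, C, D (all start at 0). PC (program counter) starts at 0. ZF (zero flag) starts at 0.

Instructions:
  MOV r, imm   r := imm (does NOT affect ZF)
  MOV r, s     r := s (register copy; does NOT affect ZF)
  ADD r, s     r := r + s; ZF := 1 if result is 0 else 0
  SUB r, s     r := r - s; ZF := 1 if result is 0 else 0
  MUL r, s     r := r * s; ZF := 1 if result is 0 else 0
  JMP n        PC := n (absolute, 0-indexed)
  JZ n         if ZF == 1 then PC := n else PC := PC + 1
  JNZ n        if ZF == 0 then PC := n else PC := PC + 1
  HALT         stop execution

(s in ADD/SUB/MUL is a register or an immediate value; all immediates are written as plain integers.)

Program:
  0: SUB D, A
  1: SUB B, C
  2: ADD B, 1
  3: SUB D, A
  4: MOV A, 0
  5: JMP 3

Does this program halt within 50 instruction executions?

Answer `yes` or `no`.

Answer: no

Derivation:
Step 1: PC=0 exec 'SUB D, A'. After: A=0 B=0 C=0 D=0 ZF=1 PC=1
Step 2: PC=1 exec 'SUB B, C'. After: A=0 B=0 C=0 D=0 ZF=1 PC=2
Step 3: PC=2 exec 'ADD B, 1'. After: A=0 B=1 C=0 D=0 ZF=0 PC=3
Step 4: PC=3 exec 'SUB D, A'. After: A=0 B=1 C=0 D=0 ZF=1 PC=4
Step 5: PC=4 exec 'MOV A, 0'. After: A=0 B=1 C=0 D=0 ZF=1 PC=5
Step 6: PC=5 exec 'JMP 3'. After: A=0 B=1 C=0 D=0 ZF=1 PC=3
Step 7: PC=3 exec 'SUB D, A'. After: A=0 B=1 C=0 D=0 ZF=1 PC=4
State after step 7 equals state after step 4: the program is in a cycle of length 3 and will never halt.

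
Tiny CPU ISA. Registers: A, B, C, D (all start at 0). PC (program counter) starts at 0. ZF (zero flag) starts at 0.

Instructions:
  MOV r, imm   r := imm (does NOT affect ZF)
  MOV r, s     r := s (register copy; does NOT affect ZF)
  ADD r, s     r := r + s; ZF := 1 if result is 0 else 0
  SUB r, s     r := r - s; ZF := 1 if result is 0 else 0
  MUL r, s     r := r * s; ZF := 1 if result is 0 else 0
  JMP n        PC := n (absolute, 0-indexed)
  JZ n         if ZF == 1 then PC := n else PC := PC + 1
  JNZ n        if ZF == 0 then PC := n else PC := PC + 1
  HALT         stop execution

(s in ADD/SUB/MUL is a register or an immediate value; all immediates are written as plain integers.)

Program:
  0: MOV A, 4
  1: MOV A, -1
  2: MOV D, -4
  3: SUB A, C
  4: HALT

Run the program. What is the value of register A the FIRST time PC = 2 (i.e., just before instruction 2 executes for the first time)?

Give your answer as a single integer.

Step 1: PC=0 exec 'MOV A, 4'. After: A=4 B=0 C=0 D=0 ZF=0 PC=1
Step 2: PC=1 exec 'MOV A, -1'. After: A=-1 B=0 C=0 D=0 ZF=0 PC=2
First time PC=2: A=-1

-1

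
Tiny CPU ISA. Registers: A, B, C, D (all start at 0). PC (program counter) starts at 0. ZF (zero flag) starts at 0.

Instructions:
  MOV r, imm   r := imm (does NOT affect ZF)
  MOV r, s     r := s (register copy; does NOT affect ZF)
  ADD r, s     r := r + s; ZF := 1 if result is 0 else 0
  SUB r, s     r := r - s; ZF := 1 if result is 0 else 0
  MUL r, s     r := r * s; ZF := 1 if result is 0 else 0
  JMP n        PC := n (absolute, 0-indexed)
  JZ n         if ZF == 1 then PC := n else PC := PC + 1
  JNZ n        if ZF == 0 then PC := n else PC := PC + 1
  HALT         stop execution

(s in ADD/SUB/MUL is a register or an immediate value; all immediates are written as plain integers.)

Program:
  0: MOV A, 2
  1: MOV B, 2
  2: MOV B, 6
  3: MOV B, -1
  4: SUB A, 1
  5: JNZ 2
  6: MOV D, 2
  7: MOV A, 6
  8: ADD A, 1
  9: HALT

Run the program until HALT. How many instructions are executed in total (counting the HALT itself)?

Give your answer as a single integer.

Step 1: PC=0 exec 'MOV A, 2'. After: A=2 B=0 C=0 D=0 ZF=0 PC=1
Step 2: PC=1 exec 'MOV B, 2'. After: A=2 B=2 C=0 D=0 ZF=0 PC=2
Step 3: PC=2 exec 'MOV B, 6'. After: A=2 B=6 C=0 D=0 ZF=0 PC=3
Step 4: PC=3 exec 'MOV B, -1'. After: A=2 B=-1 C=0 D=0 ZF=0 PC=4
Step 5: PC=4 exec 'SUB A, 1'. After: A=1 B=-1 C=0 D=0 ZF=0 PC=5
Step 6: PC=5 exec 'JNZ 2'. After: A=1 B=-1 C=0 D=0 ZF=0 PC=2
Step 7: PC=2 exec 'MOV B, 6'. After: A=1 B=6 C=0 D=0 ZF=0 PC=3
Step 8: PC=3 exec 'MOV B, -1'. After: A=1 B=-1 C=0 D=0 ZF=0 PC=4
Step 9: PC=4 exec 'SUB A, 1'. After: A=0 B=-1 C=0 D=0 ZF=1 PC=5
Step 10: PC=5 exec 'JNZ 2'. After: A=0 B=-1 C=0 D=0 ZF=1 PC=6
Step 11: PC=6 exec 'MOV D, 2'. After: A=0 B=-1 C=0 D=2 ZF=1 PC=7
Step 12: PC=7 exec 'MOV A, 6'. After: A=6 B=-1 C=0 D=2 ZF=1 PC=8
Step 13: PC=8 exec 'ADD A, 1'. After: A=7 B=-1 C=0 D=2 ZF=0 PC=9
Step 14: PC=9 exec 'HALT'. After: A=7 B=-1 C=0 D=2 ZF=0 PC=9 HALTED
Total instructions executed: 14

Answer: 14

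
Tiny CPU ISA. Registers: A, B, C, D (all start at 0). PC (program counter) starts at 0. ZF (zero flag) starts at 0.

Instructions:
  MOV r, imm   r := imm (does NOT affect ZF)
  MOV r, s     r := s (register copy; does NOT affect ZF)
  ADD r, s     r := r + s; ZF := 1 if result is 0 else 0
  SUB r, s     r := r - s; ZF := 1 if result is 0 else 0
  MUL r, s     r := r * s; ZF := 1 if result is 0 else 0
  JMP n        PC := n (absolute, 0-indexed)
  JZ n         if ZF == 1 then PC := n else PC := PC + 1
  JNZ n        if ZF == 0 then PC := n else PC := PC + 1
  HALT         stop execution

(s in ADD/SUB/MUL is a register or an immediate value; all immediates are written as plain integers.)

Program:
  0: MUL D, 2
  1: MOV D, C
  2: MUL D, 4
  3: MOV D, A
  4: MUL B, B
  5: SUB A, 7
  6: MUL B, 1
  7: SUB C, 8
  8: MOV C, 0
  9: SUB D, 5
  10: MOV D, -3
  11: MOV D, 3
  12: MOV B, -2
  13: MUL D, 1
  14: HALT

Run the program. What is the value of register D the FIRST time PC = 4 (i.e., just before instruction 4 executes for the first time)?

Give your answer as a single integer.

Step 1: PC=0 exec 'MUL D, 2'. After: A=0 B=0 C=0 D=0 ZF=1 PC=1
Step 2: PC=1 exec 'MOV D, C'. After: A=0 B=0 C=0 D=0 ZF=1 PC=2
Step 3: PC=2 exec 'MUL D, 4'. After: A=0 B=0 C=0 D=0 ZF=1 PC=3
Step 4: PC=3 exec 'MOV D, A'. After: A=0 B=0 C=0 D=0 ZF=1 PC=4
First time PC=4: D=0

0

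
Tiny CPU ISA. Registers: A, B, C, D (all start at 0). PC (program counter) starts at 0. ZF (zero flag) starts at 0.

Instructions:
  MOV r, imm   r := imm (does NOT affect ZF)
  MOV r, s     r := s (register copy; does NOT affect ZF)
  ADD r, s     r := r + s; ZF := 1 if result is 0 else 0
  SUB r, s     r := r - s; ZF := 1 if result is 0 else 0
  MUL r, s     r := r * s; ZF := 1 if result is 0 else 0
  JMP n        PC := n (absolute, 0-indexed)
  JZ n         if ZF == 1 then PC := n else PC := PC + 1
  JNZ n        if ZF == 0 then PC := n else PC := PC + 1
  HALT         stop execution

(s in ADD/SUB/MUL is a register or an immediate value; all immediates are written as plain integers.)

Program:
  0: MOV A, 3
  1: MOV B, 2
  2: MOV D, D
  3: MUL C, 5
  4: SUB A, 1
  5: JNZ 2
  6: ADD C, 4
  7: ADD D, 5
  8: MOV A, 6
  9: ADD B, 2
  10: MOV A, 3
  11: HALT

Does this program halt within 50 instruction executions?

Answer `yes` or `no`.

Answer: yes

Derivation:
Step 1: PC=0 exec 'MOV A, 3'. After: A=3 B=0 C=0 D=0 ZF=0 PC=1
Step 2: PC=1 exec 'MOV B, 2'. After: A=3 B=2 C=0 D=0 ZF=0 PC=2
Step 3: PC=2 exec 'MOV D, D'. After: A=3 B=2 C=0 D=0 ZF=0 PC=3
Step 4: PC=3 exec 'MUL C, 5'. After: A=3 B=2 C=0 D=0 ZF=1 PC=4
Step 5: PC=4 exec 'SUB A, 1'. After: A=2 B=2 C=0 D=0 ZF=0 PC=5
Step 6: PC=5 exec 'JNZ 2'. After: A=2 B=2 C=0 D=0 ZF=0 PC=2
Step 7: PC=2 exec 'MOV D, D'. After: A=2 B=2 C=0 D=0 ZF=0 PC=3
Step 8: PC=3 exec 'MUL C, 5'. After: A=2 B=2 C=0 D=0 ZF=1 PC=4
Step 9: PC=4 exec 'SUB A, 1'. After: A=1 B=2 C=0 D=0 ZF=0 PC=5
Step 10: PC=5 exec 'JNZ 2'. After: A=1 B=2 C=0 D=0 ZF=0 PC=2
Step 11: PC=2 exec 'MOV D, D'. After: A=1 B=2 C=0 D=0 ZF=0 PC=3
Step 12: PC=3 exec 'MUL C, 5'. After: A=1 B=2 C=0 D=0 ZF=1 PC=4
Step 13: PC=4 exec 'SUB A, 1'. After: A=0 B=2 C=0 D=0 ZF=1 PC=5
Step 14: PC=5 exec 'JNZ 2'. After: A=0 B=2 C=0 D=0 ZF=1 PC=6
Step 15: PC=6 exec 'ADD C, 4'. After: A=0 B=2 C=4 D=0 ZF=0 PC=7
Step 16: PC=7 exec 'ADD D, 5'. After: A=0 B=2 C=4 D=5 ZF=0 PC=8
Step 17: PC=8 exec 'MOV A, 6'. After: A=6 B=2 C=4 D=5 ZF=0 PC=9
Step 18: PC=9 exec 'ADD B, 2'. After: A=6 B=4 C=4 D=5 ZF=0 PC=10
Step 19: PC=10 exec 'MOV A, 3'. After: A=3 B=4 C=4 D=5 ZF=0 PC=11
Step 20: PC=11 exec 'HALT'. After: A=3 B=4 C=4 D=5 ZF=0 PC=11 HALTED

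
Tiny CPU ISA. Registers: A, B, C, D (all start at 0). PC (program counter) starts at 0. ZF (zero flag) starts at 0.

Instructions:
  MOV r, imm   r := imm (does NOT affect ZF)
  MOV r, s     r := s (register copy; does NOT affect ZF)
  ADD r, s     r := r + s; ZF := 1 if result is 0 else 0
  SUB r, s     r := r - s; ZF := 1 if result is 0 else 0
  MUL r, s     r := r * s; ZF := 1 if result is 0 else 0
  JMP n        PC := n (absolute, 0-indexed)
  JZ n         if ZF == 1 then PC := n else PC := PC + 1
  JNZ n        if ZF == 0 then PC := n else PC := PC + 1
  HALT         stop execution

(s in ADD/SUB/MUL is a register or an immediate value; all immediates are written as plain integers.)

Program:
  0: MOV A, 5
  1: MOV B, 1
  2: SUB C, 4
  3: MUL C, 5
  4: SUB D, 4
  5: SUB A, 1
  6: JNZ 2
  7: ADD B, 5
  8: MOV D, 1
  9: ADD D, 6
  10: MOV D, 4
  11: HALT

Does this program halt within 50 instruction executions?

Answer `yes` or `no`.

Answer: yes

Derivation:
Step 1: PC=0 exec 'MOV A, 5'. After: A=5 B=0 C=0 D=0 ZF=0 PC=1
Step 2: PC=1 exec 'MOV B, 1'. After: A=5 B=1 C=0 D=0 ZF=0 PC=2
Step 3: PC=2 exec 'SUB C, 4'. After: A=5 B=1 C=-4 D=0 ZF=0 PC=3
Step 4: PC=3 exec 'MUL C, 5'. After: A=5 B=1 C=-20 D=0 ZF=0 PC=4
Step 5: PC=4 exec 'SUB D, 4'. After: A=5 B=1 C=-20 D=-4 ZF=0 PC=5
Step 6: PC=5 exec 'SUB A, 1'. After: A=4 B=1 C=-20 D=-4 ZF=0 PC=6
Step 7: PC=6 exec 'JNZ 2'. After: A=4 B=1 C=-20 D=-4 ZF=0 PC=2
Step 8: PC=2 exec 'SUB C, 4'. After: A=4 B=1 C=-24 D=-4 ZF=0 PC=3
Step 9: PC=3 exec 'MUL C, 5'. After: A=4 B=1 C=-120 D=-4 ZF=0 PC=4
Step 10: PC=4 exec 'SUB D, 4'. After: A=4 B=1 C=-120 D=-8 ZF=0 PC=5
Step 11: PC=5 exec 'SUB A, 1'. After: A=3 B=1 C=-120 D=-8 ZF=0 PC=6
Step 12: PC=6 exec 'JNZ 2'. After: A=3 B=1 C=-120 D=-8 ZF=0 PC=2
Step 13: PC=2 exec 'SUB C, 4'. After: A=3 B=1 C=-124 D=-8 ZF=0 PC=3
Step 14: PC=3 exec 'MUL C, 5'. After: A=3 B=1 C=-620 D=-8 ZF=0 PC=4
Step 15: PC=4 exec 'SUB D, 4'. After: A=3 B=1 C=-620 D=-12 ZF=0 PC=5
Step 16: PC=5 exec 'SUB A, 1'. After: A=2 B=1 C=-620 D=-12 ZF=0 PC=6
Step 17: PC=6 exec 'JNZ 2'. After: A=2 B=1 C=-620 D=-12 ZF=0 PC=2
Step 18: PC=2 exec 'SUB C, 4'. After: A=2 B=1 C=-624 D=-12 ZF=0 PC=3
Step 19: PC=3 exec 'MUL C, 5'. After: A=2 B=1 C=-3120 D=-12 ZF=0 PC=4
Step 20: PC=4 exec 'SUB D, 4'. After: A=2 B=1 C=-3120 D=-16 ZF=0 PC=5
Step 21: PC=5 exec 'SUB A, 1'. After: A=1 B=1 C=-3120 D=-16 ZF=0 PC=6
Step 22: PC=6 exec 'JNZ 2'. After: A=1 B=1 C=-3120 D=-16 ZF=0 PC=2
Step 23: PC=2 exec 'SUB C, 4'. After: A=1 B=1 C=-3124 D=-16 ZF=0 PC=3
Step 24: PC=3 exec 'MUL C, 5'. After: A=1 B=1 C=-15620 D=-16 ZF=0 PC=4
Step 25: PC=4 exec 'SUB D, 4'. After: A=1 B=1 C=-15620 D=-20 ZF=0 PC=5
Step 26: PC=5 exec 'SUB A, 1'. After: A=0 B=1 C=-15620 D=-20 ZF=1 PC=6
Step 27: PC=6 exec 'JNZ 2'. After: A=0 B=1 C=-15620 D=-20 ZF=1 PC=7
Step 28: PC=7 exec 'ADD B, 5'. After: A=0 B=6 C=-15620 D=-20 ZF=0 PC=8
Step 29: PC=8 exec 'MOV D, 1'. After: A=0 B=6 C=-15620 D=1 ZF=0 PC=9
Step 30: PC=9 exec 'ADD D, 6'. After: A=0 B=6 C=-15620 D=7 ZF=0 PC=10
Step 31: PC=10 exec 'MOV D, 4'. After: A=0 B=6 C=-15620 D=4 ZF=0 PC=11
Step 32: PC=11 exec 'HALT'. After: A=0 B=6 C=-15620 D=4 ZF=0 PC=11 HALTED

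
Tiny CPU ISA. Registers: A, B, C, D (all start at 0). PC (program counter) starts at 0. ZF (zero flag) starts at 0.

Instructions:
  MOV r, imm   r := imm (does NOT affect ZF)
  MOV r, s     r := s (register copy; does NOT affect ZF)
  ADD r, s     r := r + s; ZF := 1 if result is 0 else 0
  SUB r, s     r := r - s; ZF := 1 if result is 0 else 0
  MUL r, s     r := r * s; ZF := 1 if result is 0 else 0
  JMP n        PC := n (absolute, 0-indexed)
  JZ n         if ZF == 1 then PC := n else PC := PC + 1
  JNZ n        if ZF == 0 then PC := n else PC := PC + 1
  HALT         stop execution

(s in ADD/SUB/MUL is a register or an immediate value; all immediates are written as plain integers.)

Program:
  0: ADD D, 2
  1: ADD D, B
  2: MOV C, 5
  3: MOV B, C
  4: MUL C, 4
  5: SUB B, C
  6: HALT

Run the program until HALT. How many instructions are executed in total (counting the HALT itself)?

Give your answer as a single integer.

Step 1: PC=0 exec 'ADD D, 2'. After: A=0 B=0 C=0 D=2 ZF=0 PC=1
Step 2: PC=1 exec 'ADD D, B'. After: A=0 B=0 C=0 D=2 ZF=0 PC=2
Step 3: PC=2 exec 'MOV C, 5'. After: A=0 B=0 C=5 D=2 ZF=0 PC=3
Step 4: PC=3 exec 'MOV B, C'. After: A=0 B=5 C=5 D=2 ZF=0 PC=4
Step 5: PC=4 exec 'MUL C, 4'. After: A=0 B=5 C=20 D=2 ZF=0 PC=5
Step 6: PC=5 exec 'SUB B, C'. After: A=0 B=-15 C=20 D=2 ZF=0 PC=6
Step 7: PC=6 exec 'HALT'. After: A=0 B=-15 C=20 D=2 ZF=0 PC=6 HALTED
Total instructions executed: 7

Answer: 7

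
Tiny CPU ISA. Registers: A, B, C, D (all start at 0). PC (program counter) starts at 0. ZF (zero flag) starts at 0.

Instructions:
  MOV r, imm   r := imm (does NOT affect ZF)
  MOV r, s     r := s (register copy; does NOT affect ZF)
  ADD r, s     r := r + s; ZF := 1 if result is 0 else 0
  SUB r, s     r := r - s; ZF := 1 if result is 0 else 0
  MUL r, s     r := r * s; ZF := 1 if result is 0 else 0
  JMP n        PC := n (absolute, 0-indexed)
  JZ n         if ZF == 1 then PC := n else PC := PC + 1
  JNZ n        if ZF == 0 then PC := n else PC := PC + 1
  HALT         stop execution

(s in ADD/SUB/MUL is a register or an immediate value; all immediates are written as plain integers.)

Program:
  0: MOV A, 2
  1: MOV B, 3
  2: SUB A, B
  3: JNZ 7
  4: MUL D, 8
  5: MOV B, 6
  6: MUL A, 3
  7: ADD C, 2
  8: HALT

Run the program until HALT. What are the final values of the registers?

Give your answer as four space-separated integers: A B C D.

Answer: -1 3 2 0

Derivation:
Step 1: PC=0 exec 'MOV A, 2'. After: A=2 B=0 C=0 D=0 ZF=0 PC=1
Step 2: PC=1 exec 'MOV B, 3'. After: A=2 B=3 C=0 D=0 ZF=0 PC=2
Step 3: PC=2 exec 'SUB A, B'. After: A=-1 B=3 C=0 D=0 ZF=0 PC=3
Step 4: PC=3 exec 'JNZ 7'. After: A=-1 B=3 C=0 D=0 ZF=0 PC=7
Step 5: PC=7 exec 'ADD C, 2'. After: A=-1 B=3 C=2 D=0 ZF=0 PC=8
Step 6: PC=8 exec 'HALT'. After: A=-1 B=3 C=2 D=0 ZF=0 PC=8 HALTED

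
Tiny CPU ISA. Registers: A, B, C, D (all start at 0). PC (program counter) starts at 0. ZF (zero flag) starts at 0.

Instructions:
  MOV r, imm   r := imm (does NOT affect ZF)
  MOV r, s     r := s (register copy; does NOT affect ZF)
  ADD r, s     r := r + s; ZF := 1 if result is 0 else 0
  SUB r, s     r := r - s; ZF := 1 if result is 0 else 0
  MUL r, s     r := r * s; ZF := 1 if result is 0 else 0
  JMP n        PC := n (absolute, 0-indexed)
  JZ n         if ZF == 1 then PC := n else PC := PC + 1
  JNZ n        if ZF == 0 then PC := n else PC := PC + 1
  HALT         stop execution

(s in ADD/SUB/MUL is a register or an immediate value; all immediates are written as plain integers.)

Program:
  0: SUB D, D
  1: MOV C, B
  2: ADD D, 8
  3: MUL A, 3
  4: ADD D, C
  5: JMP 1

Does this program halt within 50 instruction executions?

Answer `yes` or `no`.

Answer: no

Derivation:
Step 1: PC=0 exec 'SUB D, D'. After: A=0 B=0 C=0 D=0 ZF=1 PC=1
Step 2: PC=1 exec 'MOV C, B'. After: A=0 B=0 C=0 D=0 ZF=1 PC=2
Step 3: PC=2 exec 'ADD D, 8'. After: A=0 B=0 C=0 D=8 ZF=0 PC=3
Step 4: PC=3 exec 'MUL A, 3'. After: A=0 B=0 C=0 D=8 ZF=1 PC=4
Step 5: PC=4 exec 'ADD D, C'. After: A=0 B=0 C=0 D=8 ZF=0 PC=5
Step 6: PC=5 exec 'JMP 1'. After: A=0 B=0 C=0 D=8 ZF=0 PC=1
Step 7: PC=1 exec 'MOV C, B'. After: A=0 B=0 C=0 D=8 ZF=0 PC=2
Step 8: PC=2 exec 'ADD D, 8'. After: A=0 B=0 C=0 D=16 ZF=0 PC=3
Step 9: PC=3 exec 'MUL A, 3'. After: A=0 B=0 C=0 D=16 ZF=1 PC=4
Step 10: PC=4 exec 'ADD D, C'. After: A=0 B=0 C=0 D=16 ZF=0 PC=5
Step 11: PC=5 exec 'JMP 1'. After: A=0 B=0 C=0 D=16 ZF=0 PC=1
Step 12: PC=1 exec 'MOV C, B'. After: A=0 B=0 C=0 D=16 ZF=0 PC=2
Step 13: PC=2 exec 'ADD D, 8'. After: A=0 B=0 C=0 D=24 ZF=0 PC=3
Step 14: PC=3 exec 'MUL A, 3'. After: A=0 B=0 C=0 D=24 ZF=1 PC=4
Step 15: PC=4 exec 'ADD D, C'. After: A=0 B=0 C=0 D=24 ZF=0 PC=5
After 50 steps: not halted. PC revisits the same instructions with no path to HALT; will never halt.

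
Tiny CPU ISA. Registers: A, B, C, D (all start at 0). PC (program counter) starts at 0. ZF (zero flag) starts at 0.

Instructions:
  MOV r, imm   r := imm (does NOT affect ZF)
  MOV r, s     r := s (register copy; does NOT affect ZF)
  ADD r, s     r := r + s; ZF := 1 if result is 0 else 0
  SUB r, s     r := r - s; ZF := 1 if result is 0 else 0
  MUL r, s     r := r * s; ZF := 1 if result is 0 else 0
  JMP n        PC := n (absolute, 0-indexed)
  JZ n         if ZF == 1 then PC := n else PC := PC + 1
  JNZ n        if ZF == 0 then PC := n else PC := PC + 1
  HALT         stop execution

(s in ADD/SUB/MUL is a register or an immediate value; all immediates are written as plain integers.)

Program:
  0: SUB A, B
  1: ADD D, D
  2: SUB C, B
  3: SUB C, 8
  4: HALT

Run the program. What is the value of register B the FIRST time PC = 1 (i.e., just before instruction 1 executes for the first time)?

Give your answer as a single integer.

Step 1: PC=0 exec 'SUB A, B'. After: A=0 B=0 C=0 D=0 ZF=1 PC=1
First time PC=1: B=0

0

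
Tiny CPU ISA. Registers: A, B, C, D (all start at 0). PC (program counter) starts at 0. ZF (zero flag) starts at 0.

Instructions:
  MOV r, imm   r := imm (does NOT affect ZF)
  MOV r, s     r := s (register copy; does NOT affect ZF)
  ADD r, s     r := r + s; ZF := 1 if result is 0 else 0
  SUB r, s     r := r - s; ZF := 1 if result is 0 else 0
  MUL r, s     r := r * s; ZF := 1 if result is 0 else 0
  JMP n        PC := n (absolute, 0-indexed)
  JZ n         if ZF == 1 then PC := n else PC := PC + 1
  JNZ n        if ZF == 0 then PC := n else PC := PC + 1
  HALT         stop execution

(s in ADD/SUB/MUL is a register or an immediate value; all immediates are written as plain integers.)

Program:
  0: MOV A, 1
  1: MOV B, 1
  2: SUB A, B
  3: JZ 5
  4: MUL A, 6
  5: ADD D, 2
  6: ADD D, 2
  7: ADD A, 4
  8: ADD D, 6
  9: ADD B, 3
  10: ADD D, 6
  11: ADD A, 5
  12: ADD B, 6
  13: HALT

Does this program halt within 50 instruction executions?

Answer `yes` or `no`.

Answer: yes

Derivation:
Step 1: PC=0 exec 'MOV A, 1'. After: A=1 B=0 C=0 D=0 ZF=0 PC=1
Step 2: PC=1 exec 'MOV B, 1'. After: A=1 B=1 C=0 D=0 ZF=0 PC=2
Step 3: PC=2 exec 'SUB A, B'. After: A=0 B=1 C=0 D=0 ZF=1 PC=3
Step 4: PC=3 exec 'JZ 5'. After: A=0 B=1 C=0 D=0 ZF=1 PC=5
Step 5: PC=5 exec 'ADD D, 2'. After: A=0 B=1 C=0 D=2 ZF=0 PC=6
Step 6: PC=6 exec 'ADD D, 2'. After: A=0 B=1 C=0 D=4 ZF=0 PC=7
Step 7: PC=7 exec 'ADD A, 4'. After: A=4 B=1 C=0 D=4 ZF=0 PC=8
Step 8: PC=8 exec 'ADD D, 6'. After: A=4 B=1 C=0 D=10 ZF=0 PC=9
Step 9: PC=9 exec 'ADD B, 3'. After: A=4 B=4 C=0 D=10 ZF=0 PC=10
Step 10: PC=10 exec 'ADD D, 6'. After: A=4 B=4 C=0 D=16 ZF=0 PC=11
Step 11: PC=11 exec 'ADD A, 5'. After: A=9 B=4 C=0 D=16 ZF=0 PC=12
Step 12: PC=12 exec 'ADD B, 6'. After: A=9 B=10 C=0 D=16 ZF=0 PC=13
Step 13: PC=13 exec 'HALT'. After: A=9 B=10 C=0 D=16 ZF=0 PC=13 HALTED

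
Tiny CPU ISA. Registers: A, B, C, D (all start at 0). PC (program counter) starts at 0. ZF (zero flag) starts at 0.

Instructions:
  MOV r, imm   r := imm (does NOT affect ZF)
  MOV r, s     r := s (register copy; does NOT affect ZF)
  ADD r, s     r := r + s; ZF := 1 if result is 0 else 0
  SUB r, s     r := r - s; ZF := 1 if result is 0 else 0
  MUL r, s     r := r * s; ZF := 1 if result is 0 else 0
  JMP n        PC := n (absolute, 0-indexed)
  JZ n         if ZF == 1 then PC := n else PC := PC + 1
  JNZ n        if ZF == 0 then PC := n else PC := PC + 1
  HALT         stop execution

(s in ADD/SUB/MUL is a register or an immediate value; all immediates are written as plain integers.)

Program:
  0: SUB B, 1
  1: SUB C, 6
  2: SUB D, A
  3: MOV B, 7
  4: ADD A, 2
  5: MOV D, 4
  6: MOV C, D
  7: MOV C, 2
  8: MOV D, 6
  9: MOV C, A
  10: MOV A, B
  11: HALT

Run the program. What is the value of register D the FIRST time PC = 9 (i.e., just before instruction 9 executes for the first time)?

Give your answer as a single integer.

Step 1: PC=0 exec 'SUB B, 1'. After: A=0 B=-1 C=0 D=0 ZF=0 PC=1
Step 2: PC=1 exec 'SUB C, 6'. After: A=0 B=-1 C=-6 D=0 ZF=0 PC=2
Step 3: PC=2 exec 'SUB D, A'. After: A=0 B=-1 C=-6 D=0 ZF=1 PC=3
Step 4: PC=3 exec 'MOV B, 7'. After: A=0 B=7 C=-6 D=0 ZF=1 PC=4
Step 5: PC=4 exec 'ADD A, 2'. After: A=2 B=7 C=-6 D=0 ZF=0 PC=5
Step 6: PC=5 exec 'MOV D, 4'. After: A=2 B=7 C=-6 D=4 ZF=0 PC=6
Step 7: PC=6 exec 'MOV C, D'. After: A=2 B=7 C=4 D=4 ZF=0 PC=7
Step 8: PC=7 exec 'MOV C, 2'. After: A=2 B=7 C=2 D=4 ZF=0 PC=8
Step 9: PC=8 exec 'MOV D, 6'. After: A=2 B=7 C=2 D=6 ZF=0 PC=9
First time PC=9: D=6

6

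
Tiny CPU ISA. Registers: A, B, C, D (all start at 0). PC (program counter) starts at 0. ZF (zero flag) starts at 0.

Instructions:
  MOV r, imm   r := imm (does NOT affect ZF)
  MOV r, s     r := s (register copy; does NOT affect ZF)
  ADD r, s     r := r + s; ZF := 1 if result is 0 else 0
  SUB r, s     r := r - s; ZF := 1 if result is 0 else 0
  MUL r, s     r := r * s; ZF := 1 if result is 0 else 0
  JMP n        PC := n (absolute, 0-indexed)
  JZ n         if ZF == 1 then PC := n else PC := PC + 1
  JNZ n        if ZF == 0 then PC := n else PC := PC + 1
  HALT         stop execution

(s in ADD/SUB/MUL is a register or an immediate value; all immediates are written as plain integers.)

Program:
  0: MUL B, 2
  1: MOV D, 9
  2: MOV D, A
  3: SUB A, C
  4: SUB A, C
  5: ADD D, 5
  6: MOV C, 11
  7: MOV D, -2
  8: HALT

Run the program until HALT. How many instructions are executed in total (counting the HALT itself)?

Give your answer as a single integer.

Step 1: PC=0 exec 'MUL B, 2'. After: A=0 B=0 C=0 D=0 ZF=1 PC=1
Step 2: PC=1 exec 'MOV D, 9'. After: A=0 B=0 C=0 D=9 ZF=1 PC=2
Step 3: PC=2 exec 'MOV D, A'. After: A=0 B=0 C=0 D=0 ZF=1 PC=3
Step 4: PC=3 exec 'SUB A, C'. After: A=0 B=0 C=0 D=0 ZF=1 PC=4
Step 5: PC=4 exec 'SUB A, C'. After: A=0 B=0 C=0 D=0 ZF=1 PC=5
Step 6: PC=5 exec 'ADD D, 5'. After: A=0 B=0 C=0 D=5 ZF=0 PC=6
Step 7: PC=6 exec 'MOV C, 11'. After: A=0 B=0 C=11 D=5 ZF=0 PC=7
Step 8: PC=7 exec 'MOV D, -2'. After: A=0 B=0 C=11 D=-2 ZF=0 PC=8
Step 9: PC=8 exec 'HALT'. After: A=0 B=0 C=11 D=-2 ZF=0 PC=8 HALTED
Total instructions executed: 9

Answer: 9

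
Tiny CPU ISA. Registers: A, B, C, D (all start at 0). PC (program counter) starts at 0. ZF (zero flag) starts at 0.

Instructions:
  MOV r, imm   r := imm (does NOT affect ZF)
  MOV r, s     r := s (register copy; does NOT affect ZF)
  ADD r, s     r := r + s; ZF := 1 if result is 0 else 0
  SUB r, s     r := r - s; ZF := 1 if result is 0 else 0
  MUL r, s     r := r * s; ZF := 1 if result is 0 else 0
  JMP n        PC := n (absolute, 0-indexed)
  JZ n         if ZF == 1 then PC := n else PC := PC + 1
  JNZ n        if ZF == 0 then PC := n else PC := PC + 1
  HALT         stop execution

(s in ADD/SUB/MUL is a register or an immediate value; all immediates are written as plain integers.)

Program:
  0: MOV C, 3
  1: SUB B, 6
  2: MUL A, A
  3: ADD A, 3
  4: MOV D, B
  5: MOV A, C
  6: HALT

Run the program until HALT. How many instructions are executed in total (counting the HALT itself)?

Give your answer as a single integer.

Answer: 7

Derivation:
Step 1: PC=0 exec 'MOV C, 3'. After: A=0 B=0 C=3 D=0 ZF=0 PC=1
Step 2: PC=1 exec 'SUB B, 6'. After: A=0 B=-6 C=3 D=0 ZF=0 PC=2
Step 3: PC=2 exec 'MUL A, A'. After: A=0 B=-6 C=3 D=0 ZF=1 PC=3
Step 4: PC=3 exec 'ADD A, 3'. After: A=3 B=-6 C=3 D=0 ZF=0 PC=4
Step 5: PC=4 exec 'MOV D, B'. After: A=3 B=-6 C=3 D=-6 ZF=0 PC=5
Step 6: PC=5 exec 'MOV A, C'. After: A=3 B=-6 C=3 D=-6 ZF=0 PC=6
Step 7: PC=6 exec 'HALT'. After: A=3 B=-6 C=3 D=-6 ZF=0 PC=6 HALTED
Total instructions executed: 7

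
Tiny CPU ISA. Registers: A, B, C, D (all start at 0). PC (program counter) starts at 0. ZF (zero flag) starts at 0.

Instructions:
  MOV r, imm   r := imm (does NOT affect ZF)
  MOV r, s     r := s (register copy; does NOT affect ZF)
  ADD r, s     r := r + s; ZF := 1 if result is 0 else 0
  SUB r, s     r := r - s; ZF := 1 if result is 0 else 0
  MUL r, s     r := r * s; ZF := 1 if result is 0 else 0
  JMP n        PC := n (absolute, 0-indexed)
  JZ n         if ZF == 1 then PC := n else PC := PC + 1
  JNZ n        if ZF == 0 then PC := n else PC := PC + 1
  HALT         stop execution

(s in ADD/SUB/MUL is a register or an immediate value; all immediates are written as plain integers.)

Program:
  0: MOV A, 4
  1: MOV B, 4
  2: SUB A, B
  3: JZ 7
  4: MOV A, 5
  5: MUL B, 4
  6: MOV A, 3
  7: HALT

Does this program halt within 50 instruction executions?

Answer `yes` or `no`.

Step 1: PC=0 exec 'MOV A, 4'. After: A=4 B=0 C=0 D=0 ZF=0 PC=1
Step 2: PC=1 exec 'MOV B, 4'. After: A=4 B=4 C=0 D=0 ZF=0 PC=2
Step 3: PC=2 exec 'SUB A, B'. After: A=0 B=4 C=0 D=0 ZF=1 PC=3
Step 4: PC=3 exec 'JZ 7'. After: A=0 B=4 C=0 D=0 ZF=1 PC=7
Step 5: PC=7 exec 'HALT'. After: A=0 B=4 C=0 D=0 ZF=1 PC=7 HALTED

Answer: yes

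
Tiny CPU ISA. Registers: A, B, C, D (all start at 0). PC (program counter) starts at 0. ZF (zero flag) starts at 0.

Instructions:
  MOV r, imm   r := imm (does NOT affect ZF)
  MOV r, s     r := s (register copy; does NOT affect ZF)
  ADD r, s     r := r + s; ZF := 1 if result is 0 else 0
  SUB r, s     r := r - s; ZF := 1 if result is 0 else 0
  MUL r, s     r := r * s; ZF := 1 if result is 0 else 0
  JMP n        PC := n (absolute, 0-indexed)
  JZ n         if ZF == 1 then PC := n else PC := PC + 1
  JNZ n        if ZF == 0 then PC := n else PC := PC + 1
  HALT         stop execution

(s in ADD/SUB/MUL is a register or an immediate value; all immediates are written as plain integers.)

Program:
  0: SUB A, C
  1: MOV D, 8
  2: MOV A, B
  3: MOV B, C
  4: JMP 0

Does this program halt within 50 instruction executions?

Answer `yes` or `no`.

Answer: no

Derivation:
Step 1: PC=0 exec 'SUB A, C'. After: A=0 B=0 C=0 D=0 ZF=1 PC=1
Step 2: PC=1 exec 'MOV D, 8'. After: A=0 B=0 C=0 D=8 ZF=1 PC=2
Step 3: PC=2 exec 'MOV A, B'. After: A=0 B=0 C=0 D=8 ZF=1 PC=3
Step 4: PC=3 exec 'MOV B, C'. After: A=0 B=0 C=0 D=8 ZF=1 PC=4
Step 5: PC=4 exec 'JMP 0'. After: A=0 B=0 C=0 D=8 ZF=1 PC=0
Step 6: PC=0 exec 'SUB A, C'. After: A=0 B=0 C=0 D=8 ZF=1 PC=1
Step 7: PC=1 exec 'MOV D, 8'. After: A=0 B=0 C=0 D=8 ZF=1 PC=2
State after step 7 equals state after step 2: the program is in a cycle of length 5 and will never halt.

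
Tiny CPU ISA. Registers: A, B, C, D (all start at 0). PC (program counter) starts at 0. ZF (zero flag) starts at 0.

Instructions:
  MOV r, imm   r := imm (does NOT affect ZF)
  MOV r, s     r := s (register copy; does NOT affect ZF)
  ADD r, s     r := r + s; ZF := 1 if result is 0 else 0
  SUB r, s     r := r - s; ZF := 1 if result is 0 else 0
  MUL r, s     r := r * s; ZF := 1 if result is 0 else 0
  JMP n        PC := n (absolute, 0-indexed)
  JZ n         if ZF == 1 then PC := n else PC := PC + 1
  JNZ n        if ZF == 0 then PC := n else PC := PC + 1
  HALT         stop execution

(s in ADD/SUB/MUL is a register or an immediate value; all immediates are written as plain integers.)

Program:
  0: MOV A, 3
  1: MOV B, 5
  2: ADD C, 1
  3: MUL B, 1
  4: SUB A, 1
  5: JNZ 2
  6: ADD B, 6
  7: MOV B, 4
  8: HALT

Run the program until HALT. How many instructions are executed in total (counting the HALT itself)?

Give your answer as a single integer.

Answer: 17

Derivation:
Step 1: PC=0 exec 'MOV A, 3'. After: A=3 B=0 C=0 D=0 ZF=0 PC=1
Step 2: PC=1 exec 'MOV B, 5'. After: A=3 B=5 C=0 D=0 ZF=0 PC=2
Step 3: PC=2 exec 'ADD C, 1'. After: A=3 B=5 C=1 D=0 ZF=0 PC=3
Step 4: PC=3 exec 'MUL B, 1'. After: A=3 B=5 C=1 D=0 ZF=0 PC=4
Step 5: PC=4 exec 'SUB A, 1'. After: A=2 B=5 C=1 D=0 ZF=0 PC=5
Step 6: PC=5 exec 'JNZ 2'. After: A=2 B=5 C=1 D=0 ZF=0 PC=2
Step 7: PC=2 exec 'ADD C, 1'. After: A=2 B=5 C=2 D=0 ZF=0 PC=3
Step 8: PC=3 exec 'MUL B, 1'. After: A=2 B=5 C=2 D=0 ZF=0 PC=4
Step 9: PC=4 exec 'SUB A, 1'. After: A=1 B=5 C=2 D=0 ZF=0 PC=5
Step 10: PC=5 exec 'JNZ 2'. After: A=1 B=5 C=2 D=0 ZF=0 PC=2
Step 11: PC=2 exec 'ADD C, 1'. After: A=1 B=5 C=3 D=0 ZF=0 PC=3
Step 12: PC=3 exec 'MUL B, 1'. After: A=1 B=5 C=3 D=0 ZF=0 PC=4
Step 13: PC=4 exec 'SUB A, 1'. After: A=0 B=5 C=3 D=0 ZF=1 PC=5
Step 14: PC=5 exec 'JNZ 2'. After: A=0 B=5 C=3 D=0 ZF=1 PC=6
Step 15: PC=6 exec 'ADD B, 6'. After: A=0 B=11 C=3 D=0 ZF=0 PC=7
Step 16: PC=7 exec 'MOV B, 4'. After: A=0 B=4 C=3 D=0 ZF=0 PC=8
Step 17: PC=8 exec 'HALT'. After: A=0 B=4 C=3 D=0 ZF=0 PC=8 HALTED
Total instructions executed: 17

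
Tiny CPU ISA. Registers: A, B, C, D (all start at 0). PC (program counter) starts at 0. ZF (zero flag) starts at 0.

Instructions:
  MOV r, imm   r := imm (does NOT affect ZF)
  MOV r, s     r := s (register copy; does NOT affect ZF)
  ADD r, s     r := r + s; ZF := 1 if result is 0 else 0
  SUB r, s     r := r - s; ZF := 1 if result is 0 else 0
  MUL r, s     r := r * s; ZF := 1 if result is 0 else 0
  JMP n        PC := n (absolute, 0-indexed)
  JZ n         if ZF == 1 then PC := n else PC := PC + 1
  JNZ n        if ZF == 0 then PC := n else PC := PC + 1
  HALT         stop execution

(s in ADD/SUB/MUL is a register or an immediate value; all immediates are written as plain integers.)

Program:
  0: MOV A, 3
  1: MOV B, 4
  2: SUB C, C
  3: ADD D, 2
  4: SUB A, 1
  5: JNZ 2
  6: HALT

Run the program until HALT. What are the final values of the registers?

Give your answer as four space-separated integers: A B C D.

Step 1: PC=0 exec 'MOV A, 3'. After: A=3 B=0 C=0 D=0 ZF=0 PC=1
Step 2: PC=1 exec 'MOV B, 4'. After: A=3 B=4 C=0 D=0 ZF=0 PC=2
Step 3: PC=2 exec 'SUB C, C'. After: A=3 B=4 C=0 D=0 ZF=1 PC=3
Step 4: PC=3 exec 'ADD D, 2'. After: A=3 B=4 C=0 D=2 ZF=0 PC=4
Step 5: PC=4 exec 'SUB A, 1'. After: A=2 B=4 C=0 D=2 ZF=0 PC=5
Step 6: PC=5 exec 'JNZ 2'. After: A=2 B=4 C=0 D=2 ZF=0 PC=2
Step 7: PC=2 exec 'SUB C, C'. After: A=2 B=4 C=0 D=2 ZF=1 PC=3
Step 8: PC=3 exec 'ADD D, 2'. After: A=2 B=4 C=0 D=4 ZF=0 PC=4
Step 9: PC=4 exec 'SUB A, 1'. After: A=1 B=4 C=0 D=4 ZF=0 PC=5
Step 10: PC=5 exec 'JNZ 2'. After: A=1 B=4 C=0 D=4 ZF=0 PC=2
Step 11: PC=2 exec 'SUB C, C'. After: A=1 B=4 C=0 D=4 ZF=1 PC=3
Step 12: PC=3 exec 'ADD D, 2'. After: A=1 B=4 C=0 D=6 ZF=0 PC=4
Step 13: PC=4 exec 'SUB A, 1'. After: A=0 B=4 C=0 D=6 ZF=1 PC=5
Step 14: PC=5 exec 'JNZ 2'. After: A=0 B=4 C=0 D=6 ZF=1 PC=6
Step 15: PC=6 exec 'HALT'. After: A=0 B=4 C=0 D=6 ZF=1 PC=6 HALTED

Answer: 0 4 0 6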